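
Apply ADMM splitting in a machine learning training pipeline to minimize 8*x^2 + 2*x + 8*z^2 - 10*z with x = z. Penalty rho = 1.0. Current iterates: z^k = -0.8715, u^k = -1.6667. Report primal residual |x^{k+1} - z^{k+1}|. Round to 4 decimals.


ADMM iteration with rho = 1.0, z^k = -0.8715, u^k = -1.6667
Step 1: x-update.
Minimize 8*x^2 + 2*x + (1.0/2)*(x + 0.8715 - 1.6667)^2
FOC: (2*8 + 1.0)*x = -2 + 1.0*(-0.8715 + 1.6667)
x^{k+1} = -0.0709
Step 2: z-update.
Minimize 8*z^2 - 10*z + (1.0/2)*(-0.0709 - z - 1.6667)^2
FOC: (2*8 + 1.0)*z = 10 + 1.0*(-0.0709 - 1.6667)
z^{k+1} = 0.486
Step 3: u-update.
u^{k+1} = -1.6667 - 0.0709 - 0.486 = -2.2236
Step 4: Primal residual = |-0.0709 - 0.486| = 0.5569


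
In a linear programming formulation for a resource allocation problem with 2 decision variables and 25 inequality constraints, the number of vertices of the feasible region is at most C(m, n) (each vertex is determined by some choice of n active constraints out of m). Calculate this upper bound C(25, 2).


Each vertex corresponds to some choice of n active constraints out of m, so the number of vertices is at most C(m, n) = m! / (n!(m-n)!).
m = 25, n = 2
Numerator: 25 * 24
Denominator: 2! = 2
C(25, 2) = 300


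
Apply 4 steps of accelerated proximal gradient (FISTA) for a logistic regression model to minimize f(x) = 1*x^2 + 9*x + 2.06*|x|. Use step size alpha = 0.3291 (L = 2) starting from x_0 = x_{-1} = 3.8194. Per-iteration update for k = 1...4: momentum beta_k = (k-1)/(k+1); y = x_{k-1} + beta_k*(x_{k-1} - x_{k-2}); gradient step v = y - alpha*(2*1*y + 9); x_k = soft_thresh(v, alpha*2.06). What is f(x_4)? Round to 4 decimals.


FISTA on f(x) = 1*x^2 + 9*x + 2.06*|x|
L = 2, alpha = 0.3291
Iteration 1: beta = 0.0, y = 3.8194 + 0.0*(3.8194 - 3.8194) = 3.8194
  grad(y) = 16.6388, v = y - alpha*grad = -1.6564
  prox(v) = soft_thresh(-1.6564, 0.6779) = -0.9785
Iteration 2: beta = 0.3333, y = -0.9785 + 0.3333*(-0.9785 - 3.8194) = -2.5778
  grad(y) = 3.8444, v = y - alpha*grad = -3.843
  prox(v) = soft_thresh(-3.843, 0.6779) = -3.165
Iteration 3: beta = 0.5, y = -3.165 + 0.5*(-3.165 + 0.9785) = -4.2583
  grad(y) = 0.4834, v = y - alpha*grad = -4.4174
  prox(v) = soft_thresh(-4.4174, 0.6779) = -3.7394
Iteration 4: beta = 0.6, y = -3.7394 + 0.6*(-3.7394 + 3.165) = -4.0841
  grad(y) = 0.8318, v = y - alpha*grad = -4.3578
  prox(v) = soft_thresh(-4.3578, 0.6779) = -3.6799
f(x_4) = 1*(-3.6799)^2 + 9*(-3.6799) + 2.06*|-3.6799| = -11.9968


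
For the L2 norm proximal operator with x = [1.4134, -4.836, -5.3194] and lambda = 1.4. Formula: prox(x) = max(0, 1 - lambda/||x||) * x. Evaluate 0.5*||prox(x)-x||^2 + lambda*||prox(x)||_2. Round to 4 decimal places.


Step 1: Compute ||x||.
||x|| = 7.3267
Step 2: Compute scaling factor.
scale = max(0, 1 - 1.4/7.3267) = 0.8089
Step 3: prox(x) = [1.1433, -3.9119, -4.303]
||prox(x)|| = 5.9267
Step 4: Proximal objective.
0.5*||prox-x||^2 = 0.98
lambda*||prox|| = 8.2974
Total = 9.2774


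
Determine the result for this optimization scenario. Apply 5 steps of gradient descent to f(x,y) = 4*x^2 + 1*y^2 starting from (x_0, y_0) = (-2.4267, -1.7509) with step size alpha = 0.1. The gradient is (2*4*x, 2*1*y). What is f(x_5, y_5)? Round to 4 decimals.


Gradient descent on f(x,y) = 4*x^2 + 1*y^2.
Starting point: (-2.4267, -1.7509), alpha = 0.1
Step 1: grad_x = 2*4*-2.4267 = -19.4136, grad_y = 2*1*-1.7509 = -3.5018
  x_1 = -2.4267 - 0.1*-19.4136 = -0.4853
  y_1 = -1.7509 - 0.1*-3.5018 = -1.4007
Step 2: grad_x = 2*4*-0.4853 = -3.8827, grad_y = 2*1*-1.4007 = -2.8014
  x_2 = -0.4853 - 0.1*-3.8827 = -0.0971
  y_2 = -1.4007 - 0.1*-2.8014 = -1.1206
Step 3: grad_x = 2*4*-0.0971 = -0.7765, grad_y = 2*1*-1.1206 = -2.2412
  x_3 = -0.0971 - 0.1*-0.7765 = -0.0194
  y_3 = -1.1206 - 0.1*-2.2412 = -0.8965
Step 4: grad_x = 2*4*-0.0194 = -0.1553, grad_y = 2*1*-0.8965 = -1.7929
  x_4 = -0.0194 - 0.1*-0.1553 = -0.0039
  y_4 = -0.8965 - 0.1*-1.7929 = -0.7172
Step 5: grad_x = 2*4*-0.0039 = -0.0311, grad_y = 2*1*-0.7172 = -1.4343
  x_5 = -0.0039 - 0.1*-0.0311 = -0.0008
  y_5 = -0.7172 - 0.1*-1.4343 = -0.5737
f(-0.0008, -0.5737) = 4*(-0.0008)^2 + 1*(-0.5737)^2 = 0.3292


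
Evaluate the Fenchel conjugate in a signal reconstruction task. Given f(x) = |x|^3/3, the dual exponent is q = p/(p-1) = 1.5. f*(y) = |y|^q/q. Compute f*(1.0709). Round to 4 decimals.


The conjugate exponent q satisfies 1/p + 1/q = 1.
p = 3, so q = 3/(3 - 1) = 1.5
|y|^q = 1.0709^1.5 = 1.1082
f*(1.0709) = 1.1082 / 1.5 = 0.7388


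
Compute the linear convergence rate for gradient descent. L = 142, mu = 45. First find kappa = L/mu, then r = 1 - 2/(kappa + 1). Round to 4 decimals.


Step 1: Compute the condition number.
kappa = L/mu = 142/45 = 3.1556
Step 2: Compute the convergence rate.
r = 1 - 2/(kappa + 1) = 1 - 2*mu/(L + mu) = (L - mu)/(L + mu) = 97/187 = 0.5187


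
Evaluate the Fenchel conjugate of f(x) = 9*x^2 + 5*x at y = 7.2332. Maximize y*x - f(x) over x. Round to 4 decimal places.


f*(y) = sup_x {y*x - a*x^2 - b*x} = sup_x {(y-b)*x - a*x^2}
FOC: (y - b) - 2a*x = 0 => x* = (y - b)/(2a)
x* = (7.2332 - 5)/(2*9) = 0.1241
f*(7.2332) = (y-b)^2/(4a) = (7.2332 - 5)^2/(4*9)
= 4.9872/36 = 0.1385


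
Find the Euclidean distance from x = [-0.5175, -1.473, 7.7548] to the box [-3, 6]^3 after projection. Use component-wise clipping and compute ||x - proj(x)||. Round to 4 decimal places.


Project each component onto [-3, 6].
clip(-0.5175) = -0.5175, clip(-1.473) = -1.473, clip(7.7548) = 6.0
Projection = [-0.5175, -1.473, 6.0]
Squared diffs: [0.0, 0.0, 3.0793]
Distance = sqrt(3.0793) = 1.7548


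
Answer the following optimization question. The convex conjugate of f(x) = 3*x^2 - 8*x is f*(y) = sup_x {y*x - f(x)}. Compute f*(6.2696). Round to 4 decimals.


f*(y) = sup_x {y*x - a*x^2 - b*x} = sup_x {(y-b)*x - a*x^2}
FOC: (y - b) - 2a*x = 0 => x* = (y - b)/(2a)
x* = (6.2696 + 8)/(2*3) = 2.3783
f*(6.2696) = (y-b)^2/(4a) = (6.2696 + 8)^2/(4*3)
= 203.6215/12 = 16.9685


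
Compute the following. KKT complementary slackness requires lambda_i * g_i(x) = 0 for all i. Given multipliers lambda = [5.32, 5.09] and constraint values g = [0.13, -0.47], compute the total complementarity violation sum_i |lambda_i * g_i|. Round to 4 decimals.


KKT complementary slackness check:
lambda_1 * g_1 = 5.32 * 0.13 = 0.6916
lambda_2 * g_2 = 5.09 * -0.47 = -2.3923
Total violation = 0.6916 + 2.3923 = 3.0839


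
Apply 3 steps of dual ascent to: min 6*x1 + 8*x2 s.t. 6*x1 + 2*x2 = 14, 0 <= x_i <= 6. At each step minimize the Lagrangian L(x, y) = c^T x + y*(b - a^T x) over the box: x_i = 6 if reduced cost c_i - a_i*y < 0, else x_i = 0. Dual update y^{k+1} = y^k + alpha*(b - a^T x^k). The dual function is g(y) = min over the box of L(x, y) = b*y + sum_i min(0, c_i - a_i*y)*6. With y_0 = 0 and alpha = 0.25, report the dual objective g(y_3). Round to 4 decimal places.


Dual ascent for LP: min 6*x1 + 8*x2, 6*x1 + 2*x2 = 14, 0 <= x_i <= 6
Step 1: y^k = 0.0, reduced costs: (6.0, 8.0)
  x^k = (0.0, 0.0), subgradient = b - a^T x = 14.0
  y^{k+1} = 0.0 + 0.25*14.0 = 3.5
Step 2: y^k = 3.5, reduced costs: (-15.0, 1.0)
  x^k = (6.0, 0.0), subgradient = b - a^T x = -22.0
  y^{k+1} = 3.5 + 0.25*-22.0 = -2.0
Step 3: y^k = -2.0, reduced costs: (18.0, 12.0)
  x^k = (0.0, 0.0), subgradient = b - a^T x = 14.0
  y^{k+1} = -2.0 + 0.25*14.0 = 1.5
Dual objective at y_3 = 1.5: reduced costs (-3.0, 5.0), box minimizer x = (6.0, 0.0)
g(y_3) = b*y + (c1 - a1*y)*x1 + (c2 - a2*y)*x2 = 14*1.5 + (-3.0)*6.0 + 5.0*0.0 = 21.0 - 18.0 + 0.0 = 3.0


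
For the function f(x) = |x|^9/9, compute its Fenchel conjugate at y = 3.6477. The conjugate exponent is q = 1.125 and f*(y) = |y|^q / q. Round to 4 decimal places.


The conjugate exponent q satisfies 1/p + 1/q = 1.
p = 9, so q = 9/(9 - 1) = 1.125
|y|^q = 3.6477^1.125 = 4.2882
f*(3.6477) = 4.2882 / 1.125 = 3.8117


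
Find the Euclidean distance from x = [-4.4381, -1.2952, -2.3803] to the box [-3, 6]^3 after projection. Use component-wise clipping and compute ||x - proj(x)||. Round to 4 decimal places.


Project each component onto [-3, 6].
clip(-4.4381) = -3.0, clip(-1.2952) = -1.2952, clip(-2.3803) = -2.3803
Projection = [-3.0, -1.2952, -2.3803]
Squared diffs: [2.0681, 0.0, 0.0]
Distance = sqrt(2.0681) = 1.4381


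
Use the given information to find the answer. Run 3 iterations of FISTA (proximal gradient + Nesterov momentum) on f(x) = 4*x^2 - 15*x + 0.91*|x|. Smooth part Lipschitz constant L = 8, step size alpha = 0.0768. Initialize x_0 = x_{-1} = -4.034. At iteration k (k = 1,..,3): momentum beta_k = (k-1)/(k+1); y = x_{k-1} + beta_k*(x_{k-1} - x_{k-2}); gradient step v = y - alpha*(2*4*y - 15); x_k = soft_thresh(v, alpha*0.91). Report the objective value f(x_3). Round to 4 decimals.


FISTA on f(x) = 4*x^2 - 15*x + 0.91*|x|
L = 8, alpha = 0.0768
Iteration 1: beta = 0.0, y = -4.034 + 0.0*(-4.034 + 4.034) = -4.034
  grad(y) = -47.272, v = y - alpha*grad = -0.4035
  prox(v) = soft_thresh(-0.4035, 0.0699) = -0.3336
Iteration 2: beta = 0.3333, y = -0.3336 + 0.3333*(-0.3336 + 4.034) = 0.8998
  grad(y) = -7.8013, v = y - alpha*grad = 1.499
  prox(v) = soft_thresh(1.499, 0.0699) = 1.4291
Iteration 3: beta = 0.5, y = 1.4291 + 0.5*(1.4291 + 0.3336) = 2.3104
  grad(y) = 3.4836, v = y - alpha*grad = 2.0429
  prox(v) = soft_thresh(2.0429, 0.0699) = 1.973
f(x_3) = 4*1.973^2 - 15*1.973 + 0.91*|1.973| = -12.2286


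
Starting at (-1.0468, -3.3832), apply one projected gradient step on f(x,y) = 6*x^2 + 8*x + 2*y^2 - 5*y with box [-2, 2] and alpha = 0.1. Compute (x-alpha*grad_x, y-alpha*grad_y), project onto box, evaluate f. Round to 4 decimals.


Step 1: Compute gradient at (-1.0468, -3.3832).
grad_x = 2*6*-1.0468 + 8 = -4.5616
grad_y = 2*2*-3.3832 - 5 = -18.5328
Step 2: Gradient step.
x_raw = -1.0468 - 0.1*-4.5616 = -0.5906
y_raw = -3.3832 - 0.1*-18.5328 = -1.5299
Step 3: Project onto [-2, 2].
x_proj = clip(-0.5906) = -0.5906
y_proj = clip(-1.5299) = -1.5299
Step 4: Evaluate f.
f(-0.5906, -1.5299) = 9.6989


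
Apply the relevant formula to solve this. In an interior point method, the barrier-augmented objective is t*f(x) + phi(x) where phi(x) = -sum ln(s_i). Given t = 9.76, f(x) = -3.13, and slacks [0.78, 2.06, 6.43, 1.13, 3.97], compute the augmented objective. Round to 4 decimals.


Step 1: Compute log-barrier.
ln values: [-0.2485, 0.7227, 1.861, 0.1222, 1.3788]
phi = -(-0.2485 + 0.7227 + 1.861 + 0.1222 + 1.3788) = -3.8362
Step 2: Compute augmented objective.
t*f(x) = 9.76*-3.13 = -30.5488
Total = -30.5488 - 3.8362 = -34.385


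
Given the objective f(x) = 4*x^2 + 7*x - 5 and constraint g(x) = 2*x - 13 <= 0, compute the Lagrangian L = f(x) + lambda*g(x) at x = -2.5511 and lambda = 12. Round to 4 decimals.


Step 1: Evaluate f(x).
f(-2.5511) = 4*(-2.5511)^2 + 7*(-2.5511) - 5 = 3.1747
Step 2: Evaluate g(x).
g(-2.5511) = 2*-2.5511 - 13 = -18.1022
Step 3: Compute Lagrangian.
L = 3.1747 + 12*-18.1022 = -214.0517


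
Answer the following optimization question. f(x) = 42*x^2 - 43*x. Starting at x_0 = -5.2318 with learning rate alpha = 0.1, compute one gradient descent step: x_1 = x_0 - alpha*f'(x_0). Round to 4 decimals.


We compute the gradient at x_0 and apply the update.
f'(x) = 84*x - 43
f'(-5.2318) = 84*-5.2318 - 43 = -482.4712
x_1 = -5.2318 - 0.1*-482.4712 = 43.0153


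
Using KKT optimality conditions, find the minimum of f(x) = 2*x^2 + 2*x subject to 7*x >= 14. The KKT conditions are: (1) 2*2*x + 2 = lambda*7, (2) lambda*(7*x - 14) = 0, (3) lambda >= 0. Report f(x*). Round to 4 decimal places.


Step 1: Try lambda = 0 (constraint inactive).
x_unc = -2/(2*2) = -0.5
Check: 7*-0.5 = -3.5 < 14 -- violated!
Step 2: Constraint must be active: 7*x = 14
x* = 14/7 = 2.0
lambda = (2*2*2.0 + 2)/7 = 1.4286
Step 3: Compute optimal value.
f(x*) = 2*2.0^2 + 2*2.0 = 12.0


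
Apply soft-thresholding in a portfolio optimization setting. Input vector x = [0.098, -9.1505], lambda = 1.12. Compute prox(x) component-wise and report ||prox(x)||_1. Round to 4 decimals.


Soft-thresholding with lambda = 1.12:
prox(0.098) = sign(0.098)*max(|0.098| - 1.12, 0) = 0.0
prox(-9.1505) = sign(-9.1505)*max(|-9.1505| - 1.12, 0) = -8.0305
prox(x) = [0.0, -8.0305]
||prox(x)||_1 = 0.0 + 8.0305 = 8.0305


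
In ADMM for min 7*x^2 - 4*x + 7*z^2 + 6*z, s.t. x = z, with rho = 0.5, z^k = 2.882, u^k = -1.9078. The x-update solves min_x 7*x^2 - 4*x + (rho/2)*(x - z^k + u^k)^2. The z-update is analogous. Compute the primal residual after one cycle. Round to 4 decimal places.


ADMM iteration with rho = 0.5, z^k = 2.882, u^k = -1.9078
Step 1: x-update.
Minimize 7*x^2 - 4*x + (0.5/2)*(x - 2.882 - 1.9078)^2
FOC: (2*7 + 0.5)*x = 4 + 0.5*(2.882 + 1.9078)
x^{k+1} = 0.441
Step 2: z-update.
Minimize 7*z^2 + 6*z + (0.5/2)*(0.441 - z - 1.9078)^2
FOC: (2*7 + 0.5)*z = -6 + 0.5*(0.441 - 1.9078)
z^{k+1} = -0.4644
Step 3: u-update.
u^{k+1} = -1.9078 + 0.441 + 0.4644 = -1.0024
Step 4: Primal residual = |0.441 + 0.4644| = 0.9054


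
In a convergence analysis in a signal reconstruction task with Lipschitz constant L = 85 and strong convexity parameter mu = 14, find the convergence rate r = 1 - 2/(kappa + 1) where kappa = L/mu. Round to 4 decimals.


Step 1: Compute the condition number.
kappa = L/mu = 85/14 = 6.0714
Step 2: Compute the convergence rate.
r = 1 - 2/(kappa + 1) = 1 - 2*mu/(L + mu) = (L - mu)/(L + mu) = 71/99 = 0.7172


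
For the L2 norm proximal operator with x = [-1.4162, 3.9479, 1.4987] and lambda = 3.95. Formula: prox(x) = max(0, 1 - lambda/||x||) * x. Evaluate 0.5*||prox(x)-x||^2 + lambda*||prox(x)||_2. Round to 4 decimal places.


Step 1: Compute ||x||.
||x|| = 4.4539
Step 2: Compute scaling factor.
scale = max(0, 1 - 3.95/4.4539) = 0.1131
Step 3: prox(x) = [-0.1602, 0.4467, 0.1696]
||prox(x)|| = 0.5039
Step 4: Proximal objective.
0.5*||prox-x||^2 = 7.8013
lambda*||prox|| = 1.9904
Total = 9.7918


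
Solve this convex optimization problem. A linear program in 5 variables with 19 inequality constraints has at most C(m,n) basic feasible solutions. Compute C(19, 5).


Each vertex corresponds to some choice of n active constraints out of m, so the number of vertices is at most C(m, n) = m! / (n!(m-n)!).
m = 19, n = 5
Numerator: 19 * 18 * 17 * 16 * 15
Denominator: 5! = 120
C(19, 5) = 11628


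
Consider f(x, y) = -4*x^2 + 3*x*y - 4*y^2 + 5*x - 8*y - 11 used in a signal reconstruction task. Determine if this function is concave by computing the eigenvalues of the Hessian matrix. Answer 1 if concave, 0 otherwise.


The Hessian of f(x,y) = -4*x^2 + 3*x*y - 4*y^2 + 5*x - 8*y - 11 is:
H = [[-8, 3], [3, -8]]
Trace = -8 - 8 = -16
Determinant = -8*-8 - (3)^2 = 55
Discriminant = (-16)^2 - 4*55 = 36.0
Eigenvalues: lambda_1 = -11.0, lambda_2 = -5.0
The function is concave.

1


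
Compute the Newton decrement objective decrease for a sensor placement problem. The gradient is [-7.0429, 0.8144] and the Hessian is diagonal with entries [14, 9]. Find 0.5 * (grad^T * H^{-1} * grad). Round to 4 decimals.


Step 1: H is diagonal, so H^(-1) * g = [-0.5031, 0.0905].
Step 2: g^T H^(-1) g = sum_i g_i^2 / H_ii
  = (-7.0429)^2/14 + (0.8144)^2/9
  = 3.543 + 0.0737 = 3.6167
Step 3: Objective decrease = 0.5 * g^T H^(-1) g = 1.8084


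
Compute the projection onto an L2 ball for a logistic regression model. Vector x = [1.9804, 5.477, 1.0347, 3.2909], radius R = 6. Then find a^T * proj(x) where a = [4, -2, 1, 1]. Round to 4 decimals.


Step 1: Compute ||x|| (intermediates to 6 decimals).
||x|| = sqrt(1.9804^2 + 5.477^2 + 1.0347^2 + 3.2909^2) = 6.769058
Step 2: Project.
Since ||x|| > R, scale = R/||x|| = 6/6.769058 = 0.886386, proj(x) = scale * x
proj(x) = [1.755399, 4.854736, 0.917144, 2.917008]
Step 3: Dot product.
a^T * proj(x) = 4*1.755399 - 2*4.854736 + 1*0.917144 + 1*2.917008 = 1.1463


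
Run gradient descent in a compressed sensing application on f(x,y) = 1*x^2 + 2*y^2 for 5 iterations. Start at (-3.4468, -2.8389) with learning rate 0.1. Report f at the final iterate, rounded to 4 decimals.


Gradient descent on f(x,y) = 1*x^2 + 2*y^2.
Starting point: (-3.4468, -2.8389), alpha = 0.1
Step 1: grad_x = 2*1*-3.4468 = -6.8936, grad_y = 2*2*-2.8389 = -11.3556
  x_1 = -3.4468 - 0.1*-6.8936 = -2.7574
  y_1 = -2.8389 - 0.1*-11.3556 = -1.7033
Step 2: grad_x = 2*1*-2.7574 = -5.5149, grad_y = 2*2*-1.7033 = -6.8134
  x_2 = -2.7574 - 0.1*-5.5149 = -2.206
  y_2 = -1.7033 - 0.1*-6.8134 = -1.022
Step 3: grad_x = 2*1*-2.206 = -4.4119, grad_y = 2*2*-1.022 = -4.088
  x_3 = -2.206 - 0.1*-4.4119 = -1.7648
  y_3 = -1.022 - 0.1*-4.088 = -0.6132
Step 4: grad_x = 2*1*-1.7648 = -3.5295, grad_y = 2*2*-0.6132 = -2.4528
  x_4 = -1.7648 - 0.1*-3.5295 = -1.4118
  y_4 = -0.6132 - 0.1*-2.4528 = -0.3679
Step 5: grad_x = 2*1*-1.4118 = -2.8236, grad_y = 2*2*-0.3679 = -1.4717
  x_5 = -1.4118 - 0.1*-2.8236 = -1.1294
  y_5 = -0.3679 - 0.1*-1.4717 = -0.2208
f(-1.1294, -0.2208) = 1*(-1.1294)^2 + 2*(-0.2208)^2 = 1.3731


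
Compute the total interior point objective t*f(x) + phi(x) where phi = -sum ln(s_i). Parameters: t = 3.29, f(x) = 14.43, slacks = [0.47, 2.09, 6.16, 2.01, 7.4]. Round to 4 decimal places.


Step 1: Compute log-barrier.
ln values: [-0.755, 0.7372, 1.8181, 0.6981, 2.0015]
phi = -(-0.755 + 0.7372 + 1.8181 + 0.6981 + 2.0015) = -4.4998
Step 2: Compute augmented objective.
t*f(x) = 3.29*14.43 = 47.4747
Total = 47.4747 - 4.4998 = 42.9749


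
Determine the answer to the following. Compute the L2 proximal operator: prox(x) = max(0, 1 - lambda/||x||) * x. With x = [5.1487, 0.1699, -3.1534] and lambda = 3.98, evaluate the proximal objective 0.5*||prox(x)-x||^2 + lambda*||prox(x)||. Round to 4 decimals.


Step 1: Compute ||x||.
||x|| = 6.04
Step 2: Compute scaling factor.
scale = max(0, 1 - 3.98/6.04) = 0.3411
Step 3: prox(x) = [1.756, 0.0579, -1.0755]
||prox(x)|| = 2.06
Step 4: Proximal objective.
0.5*||prox-x||^2 = 7.9202
lambda*||prox|| = 8.1988
Total = 16.1191


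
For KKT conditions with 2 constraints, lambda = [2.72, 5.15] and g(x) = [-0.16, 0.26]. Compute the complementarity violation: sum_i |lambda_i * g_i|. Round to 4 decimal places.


KKT complementary slackness check:
lambda_1 * g_1 = 2.72 * -0.16 = -0.4352
lambda_2 * g_2 = 5.15 * 0.26 = 1.339
Total violation = 0.4352 + 1.339 = 1.7742


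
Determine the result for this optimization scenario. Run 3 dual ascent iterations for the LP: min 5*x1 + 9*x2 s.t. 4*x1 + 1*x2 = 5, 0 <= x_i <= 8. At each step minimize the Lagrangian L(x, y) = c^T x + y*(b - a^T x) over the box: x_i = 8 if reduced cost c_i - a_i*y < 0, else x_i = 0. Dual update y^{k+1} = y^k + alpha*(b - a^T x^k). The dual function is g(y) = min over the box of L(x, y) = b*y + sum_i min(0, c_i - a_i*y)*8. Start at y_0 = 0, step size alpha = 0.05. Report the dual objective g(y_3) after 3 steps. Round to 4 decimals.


Dual ascent for LP: min 5*x1 + 9*x2, 4*x1 + 1*x2 = 5, 0 <= x_i <= 8
Step 1: y^k = 0.0, reduced costs: (5.0, 9.0)
  x^k = (0.0, 0.0), subgradient = b - a^T x = 5.0
  y^{k+1} = 0.0 + 0.05*5.0 = 0.25
Step 2: y^k = 0.25, reduced costs: (4.0, 8.75)
  x^k = (0.0, 0.0), subgradient = b - a^T x = 5.0
  y^{k+1} = 0.25 + 0.05*5.0 = 0.5
Step 3: y^k = 0.5, reduced costs: (3.0, 8.5)
  x^k = (0.0, 0.0), subgradient = b - a^T x = 5.0
  y^{k+1} = 0.5 + 0.05*5.0 = 0.75
Dual objective at y_3 = 0.75: reduced costs (2.0, 8.25), box minimizer x = (0.0, 0.0)
g(y_3) = b*y + (c1 - a1*y)*x1 + (c2 - a2*y)*x2 = 5*0.75 + 2.0*0.0 + 8.25*0.0 = 3.75 + 0.0 + 0.0 = 3.75


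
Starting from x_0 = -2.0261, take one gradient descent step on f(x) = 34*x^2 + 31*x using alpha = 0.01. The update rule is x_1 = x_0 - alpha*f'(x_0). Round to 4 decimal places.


We compute the gradient at x_0 and apply the update.
f'(x) = 68*x + 31
f'(-2.0261) = 68*-2.0261 + 31 = -106.7748
x_1 = -2.0261 - 0.01*-106.7748 = -0.9584


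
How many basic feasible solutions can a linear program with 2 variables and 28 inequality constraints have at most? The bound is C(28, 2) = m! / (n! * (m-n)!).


Each vertex corresponds to some choice of n active constraints out of m, so the number of vertices is at most C(m, n) = m! / (n!(m-n)!).
m = 28, n = 2
Numerator: 28 * 27
Denominator: 2! = 2
C(28, 2) = 378


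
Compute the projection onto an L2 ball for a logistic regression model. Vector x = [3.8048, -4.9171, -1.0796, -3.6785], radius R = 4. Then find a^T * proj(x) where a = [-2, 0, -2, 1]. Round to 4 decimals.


Step 1: Compute ||x|| (intermediates to 6 decimals).
||x|| = sqrt(3.8048^2 + (-4.9171)^2 + (-1.0796)^2 + (-3.6785)^2) = 7.304196
Step 2: Project.
Since ||x|| > R, scale = R/||x|| = 4/7.304196 = 0.54763, proj(x) = scale * x
proj(x) = [2.083623, -2.692751, -0.591221, -2.014457]
Step 3: Dot product.
a^T * proj(x) = -2*2.083623 + 0*(-2.692751) - 2*(-0.591221) + 1*(-2.014457) = -4.9993


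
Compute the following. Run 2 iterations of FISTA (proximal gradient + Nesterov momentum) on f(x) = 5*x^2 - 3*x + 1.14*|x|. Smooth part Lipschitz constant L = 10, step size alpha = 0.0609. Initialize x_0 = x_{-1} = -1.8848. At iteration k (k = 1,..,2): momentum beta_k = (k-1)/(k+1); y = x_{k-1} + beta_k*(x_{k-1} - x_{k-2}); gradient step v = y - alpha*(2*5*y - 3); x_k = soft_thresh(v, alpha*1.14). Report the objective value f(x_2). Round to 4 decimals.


FISTA on f(x) = 5*x^2 - 3*x + 1.14*|x|
L = 10, alpha = 0.0609
Iteration 1: beta = 0.0, y = -1.8848 + 0.0*(-1.8848 + 1.8848) = -1.8848
  grad(y) = -21.848, v = y - alpha*grad = -0.5543
  prox(v) = soft_thresh(-0.5543, 0.0694) = -0.4848
Iteration 2: beta = 0.3333, y = -0.4848 + 0.3333*(-0.4848 + 1.8848) = -0.0182
  grad(y) = -3.1817, v = y - alpha*grad = 0.1756
  prox(v) = soft_thresh(0.1756, 0.0694) = 0.1062
f(x_2) = 5*0.1062^2 - 3*0.1062 + 1.14*|0.1062| = -0.1411


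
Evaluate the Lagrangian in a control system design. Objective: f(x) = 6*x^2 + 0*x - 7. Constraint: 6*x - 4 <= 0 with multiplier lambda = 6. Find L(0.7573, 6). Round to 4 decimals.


Step 1: Evaluate f(x).
f(0.7573) = 6*0.7573^2 + 0*0.7573 - 7 = -3.559
Step 2: Evaluate g(x).
g(0.7573) = 6*0.7573 - 4 = 0.5438
Step 3: Compute Lagrangian.
L = -3.559 + 6*0.5438 = -0.2962


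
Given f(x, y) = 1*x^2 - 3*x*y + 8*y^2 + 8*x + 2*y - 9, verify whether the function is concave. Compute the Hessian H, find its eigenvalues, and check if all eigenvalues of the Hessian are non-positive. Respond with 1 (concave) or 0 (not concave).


The Hessian of f(x,y) = 1*x^2 - 3*x*y + 8*y^2 + 8*x + 2*y - 9 is:
H = [[2, -3], [-3, 16]]
Trace = 2 + 16 = 18
Determinant = 2*16 - (-3)^2 = 23
Discriminant = (18)^2 - 4*23 = 232.0
Eigenvalues: lambda_1 = 1.3842, lambda_2 = 16.6158
The function is not concave.

0


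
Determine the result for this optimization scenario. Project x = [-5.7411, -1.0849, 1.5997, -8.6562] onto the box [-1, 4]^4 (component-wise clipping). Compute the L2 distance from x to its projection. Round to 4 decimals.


Project each component onto [-1, 4].
clip(-5.7411) = -1.0, clip(-1.0849) = -1.0, clip(1.5997) = 1.5997, clip(-8.6562) = -1.0
Projection = [-1.0, -1.0, 1.5997, -1.0]
Squared diffs: [22.478, 0.0072, 0.0, 58.6174]
Distance = sqrt(81.1026) = 9.0057


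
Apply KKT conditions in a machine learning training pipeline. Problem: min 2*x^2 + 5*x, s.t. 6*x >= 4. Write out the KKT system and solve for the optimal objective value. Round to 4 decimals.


Step 1: Try lambda = 0 (constraint inactive).
x_unc = -5/(2*2) = -1.25
Check: 6*-1.25 = -7.5 < 4 -- violated!
Step 2: Constraint must be active: 6*x = 4
x* = 4/6 = 2/3 = 0.6667 (rounded; the exact value 2/3 is used below)
lambda = (2*2*(2/3) + 5)/6 = 1.2778
Step 3: Compute optimal value.
f(x*) = 2*(2/3)^2 + 5*(2/3) = 4.2222


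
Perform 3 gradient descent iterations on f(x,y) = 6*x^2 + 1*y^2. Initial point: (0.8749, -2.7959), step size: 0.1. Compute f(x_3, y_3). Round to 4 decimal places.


Gradient descent on f(x,y) = 6*x^2 + 1*y^2.
Starting point: (0.8749, -2.7959), alpha = 0.1
Step 1: grad_x = 2*6*0.8749 = 10.4988, grad_y = 2*1*-2.7959 = -5.5918
  x_1 = 0.8749 - 0.1*10.4988 = -0.175
  y_1 = -2.7959 - 0.1*-5.5918 = -2.2367
Step 2: grad_x = 2*6*-0.175 = -2.0998, grad_y = 2*1*-2.2367 = -4.4734
  x_2 = -0.175 - 0.1*-2.0998 = 0.035
  y_2 = -2.2367 - 0.1*-4.4734 = -1.7894
Step 3: grad_x = 2*6*0.035 = 0.42, grad_y = 2*1*-1.7894 = -3.5788
  x_3 = 0.035 - 0.1*0.42 = -0.007
  y_3 = -1.7894 - 0.1*-3.5788 = -1.4315
f(-0.007, -1.4315) = 6*(-0.007)^2 + 1*(-1.4315)^2 = 2.0495


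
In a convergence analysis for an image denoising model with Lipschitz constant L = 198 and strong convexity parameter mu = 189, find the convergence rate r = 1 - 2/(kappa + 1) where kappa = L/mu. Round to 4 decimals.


Step 1: Compute the condition number.
kappa = L/mu = 198/189 = 1.0476
Step 2: Compute the convergence rate.
r = 1 - 2/(kappa + 1) = 1 - 2*mu/(L + mu) = (L - mu)/(L + mu) = 9/387 = 0.0233


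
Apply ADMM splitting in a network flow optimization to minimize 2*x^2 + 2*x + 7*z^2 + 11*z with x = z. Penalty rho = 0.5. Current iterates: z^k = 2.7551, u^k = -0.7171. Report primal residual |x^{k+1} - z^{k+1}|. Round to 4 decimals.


ADMM iteration with rho = 0.5, z^k = 2.7551, u^k = -0.7171
Step 1: x-update.
Minimize 2*x^2 + 2*x + (0.5/2)*(x - 2.7551 - 0.7171)^2
FOC: (2*2 + 0.5)*x = -2 + 0.5*(2.7551 + 0.7171)
x^{k+1} = -0.0586
Step 2: z-update.
Minimize 7*z^2 + 11*z + (0.5/2)*(-0.0586 - z - 0.7171)^2
FOC: (2*7 + 0.5)*z = -11 + 0.5*(-0.0586 - 0.7171)
z^{k+1} = -0.7854
Step 3: u-update.
u^{k+1} = -0.7171 - 0.0586 + 0.7854 = 0.0096
Step 4: Primal residual = |-0.0586 + 0.7854| = 0.7267


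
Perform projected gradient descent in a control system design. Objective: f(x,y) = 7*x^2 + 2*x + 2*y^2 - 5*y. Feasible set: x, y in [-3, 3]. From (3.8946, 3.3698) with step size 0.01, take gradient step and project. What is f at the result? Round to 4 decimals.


Step 1: Compute gradient at (3.8946, 3.3698).
grad_x = 2*7*3.8946 + 2 = 56.5244
grad_y = 2*2*3.3698 - 5 = 8.4792
Step 2: Gradient step.
x_raw = 3.8946 - 0.01*56.5244 = 3.3294
y_raw = 3.3698 - 0.01*8.4792 = 3.285
Step 3: Project onto [-3, 3].
x_proj = clip(3.3294) = 3.0
y_proj = clip(3.285) = 3.0
Step 4: Evaluate f.
f(3.0, 3.0) = 72.0


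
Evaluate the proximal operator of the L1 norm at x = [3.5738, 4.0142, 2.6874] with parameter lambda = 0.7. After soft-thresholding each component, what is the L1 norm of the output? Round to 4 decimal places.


Soft-thresholding with lambda = 0.7:
prox(3.5738) = sign(3.5738)*max(|3.5738| - 0.7, 0) = 2.8738
prox(4.0142) = sign(4.0142)*max(|4.0142| - 0.7, 0) = 3.3142
prox(2.6874) = sign(2.6874)*max(|2.6874| - 0.7, 0) = 1.9874
prox(x) = [2.8738, 3.3142, 1.9874]
||prox(x)||_1 = 2.8738 + 3.3142 + 1.9874 = 8.1754


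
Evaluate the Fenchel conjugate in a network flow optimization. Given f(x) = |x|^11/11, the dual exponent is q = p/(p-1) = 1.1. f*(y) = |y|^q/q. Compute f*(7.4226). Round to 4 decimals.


The conjugate exponent q satisfies 1/p + 1/q = 1.
p = 11, so q = 11/(11 - 1) = 1.1
|y|^q = 7.4226^1.1 = 9.0701
f*(7.4226) = 9.0701 / 1.1 = 8.2455


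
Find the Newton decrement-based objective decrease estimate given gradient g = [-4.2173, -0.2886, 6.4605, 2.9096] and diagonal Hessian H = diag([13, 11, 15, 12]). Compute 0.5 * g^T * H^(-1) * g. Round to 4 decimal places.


Step 1: H is diagonal, so H^(-1) * g = [-0.3244, -0.0262, 0.4307, 0.2425].
Step 2: g^T H^(-1) g = sum_i g_i^2 / H_ii
  = (-4.2173)^2/13 + (-0.2886)^2/11 + (6.4605)^2/15 + (2.9096)^2/12
  = 1.3681 + 0.0076 + 2.7825 + 0.7055 = 4.8637
Step 3: Objective decrease = 0.5 * g^T H^(-1) g = 2.4319


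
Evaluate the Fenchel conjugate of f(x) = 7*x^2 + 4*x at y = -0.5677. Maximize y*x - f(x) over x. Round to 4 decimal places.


f*(y) = sup_x {y*x - a*x^2 - b*x} = sup_x {(y-b)*x - a*x^2}
FOC: (y - b) - 2a*x = 0 => x* = (y - b)/(2a)
x* = (-0.5677 - 4)/(2*7) = -0.3263
f*(-0.5677) = (y-b)^2/(4a) = (-0.5677 - 4)^2/(4*7)
= 20.8639/28 = 0.7451


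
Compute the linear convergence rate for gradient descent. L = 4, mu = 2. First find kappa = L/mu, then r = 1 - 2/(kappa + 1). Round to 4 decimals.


Step 1: Compute the condition number.
kappa = L/mu = 4/2 = 2.0
Step 2: Compute the convergence rate.
r = 1 - 2/(kappa + 1) = 1 - 2*mu/(L + mu) = (L - mu)/(L + mu) = 2/6 = 0.3333


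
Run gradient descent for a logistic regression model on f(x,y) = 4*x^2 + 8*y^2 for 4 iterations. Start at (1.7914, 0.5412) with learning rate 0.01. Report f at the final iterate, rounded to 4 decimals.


Gradient descent on f(x,y) = 4*x^2 + 8*y^2.
Starting point: (1.7914, 0.5412), alpha = 0.01
Step 1: grad_x = 2*4*1.7914 = 14.3312, grad_y = 2*8*0.5412 = 8.6592
  x_1 = 1.7914 - 0.01*14.3312 = 1.6481
  y_1 = 0.5412 - 0.01*8.6592 = 0.4546
Step 2: grad_x = 2*4*1.6481 = 13.1847, grad_y = 2*8*0.4546 = 7.2737
  x_2 = 1.6481 - 0.01*13.1847 = 1.5162
  y_2 = 0.4546 - 0.01*7.2737 = 0.3819
Step 3: grad_x = 2*4*1.5162 = 12.1299, grad_y = 2*8*0.3819 = 6.1099
  x_3 = 1.5162 - 0.01*12.1299 = 1.3949
  y_3 = 0.3819 - 0.01*6.1099 = 0.3208
Step 4: grad_x = 2*4*1.3949 = 11.1595, grad_y = 2*8*0.3208 = 5.1323
  x_4 = 1.3949 - 0.01*11.1595 = 1.2833
  y_4 = 0.3208 - 0.01*5.1323 = 0.2694
f(1.2833, 0.2694) = 4*1.2833^2 + 8*0.2694^2 = 7.1687


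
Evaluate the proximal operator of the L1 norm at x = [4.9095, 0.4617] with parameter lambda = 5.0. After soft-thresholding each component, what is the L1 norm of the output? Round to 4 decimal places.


Soft-thresholding with lambda = 5.0:
prox(4.9095) = sign(4.9095)*max(|4.9095| - 5.0, 0) = 0.0
prox(0.4617) = sign(0.4617)*max(|0.4617| - 5.0, 0) = 0.0
prox(x) = [0.0, 0.0]
||prox(x)||_1 = 0.0 + 0.0 = 0.0


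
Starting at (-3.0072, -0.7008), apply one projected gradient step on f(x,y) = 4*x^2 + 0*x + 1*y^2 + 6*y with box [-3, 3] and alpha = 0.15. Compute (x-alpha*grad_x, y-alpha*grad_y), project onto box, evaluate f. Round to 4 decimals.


Step 1: Compute gradient at (-3.0072, -0.7008).
grad_x = 2*4*-3.0072 + 0 = -24.0576
grad_y = 2*1*-0.7008 + 6 = 4.5984
Step 2: Gradient step.
x_raw = -3.0072 - 0.15*-24.0576 = 0.6014
y_raw = -0.7008 - 0.15*4.5984 = -1.3906
Step 3: Project onto [-3, 3].
x_proj = clip(0.6014) = 0.6014
y_proj = clip(-1.3906) = -1.3906
Step 4: Evaluate f.
f(0.6014, -1.3906) = -4.9628


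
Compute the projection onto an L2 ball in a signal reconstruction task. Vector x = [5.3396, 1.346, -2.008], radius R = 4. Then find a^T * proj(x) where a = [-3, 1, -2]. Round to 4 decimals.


Step 1: Compute ||x|| (intermediates to 6 decimals).
||x|| = sqrt(5.3396^2 + 1.346^2 + (-2.008)^2) = 5.861323
Step 2: Project.
Since ||x|| > R, scale = R/||x|| = 4/5.861323 = 0.68244, proj(x) = scale * x
proj(x) = [3.643957, 0.918564, -1.37034]
Step 3: Dot product.
a^T * proj(x) = -3*3.643957 + 1*0.918564 - 2*(-1.37034) = -7.2726


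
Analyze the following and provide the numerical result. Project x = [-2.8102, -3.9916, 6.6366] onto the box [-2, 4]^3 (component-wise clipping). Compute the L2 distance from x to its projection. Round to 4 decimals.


Project each component onto [-2, 4].
clip(-2.8102) = -2.0, clip(-3.9916) = -2.0, clip(6.6366) = 4.0
Projection = [-2.0, -2.0, 4.0]
Squared diffs: [0.6564, 3.9665, 6.9517]
Distance = sqrt(11.5746) = 3.4021


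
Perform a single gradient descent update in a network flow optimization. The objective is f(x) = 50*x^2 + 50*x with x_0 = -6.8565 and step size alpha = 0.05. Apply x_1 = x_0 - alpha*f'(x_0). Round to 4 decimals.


We compute the gradient at x_0 and apply the update.
f'(x) = 100*x + 50
f'(-6.8565) = 100*-6.8565 + 50 = -635.65
x_1 = -6.8565 - 0.05*-635.65 = 24.926


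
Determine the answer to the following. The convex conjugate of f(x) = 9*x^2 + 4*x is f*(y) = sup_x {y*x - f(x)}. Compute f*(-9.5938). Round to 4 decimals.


f*(y) = sup_x {y*x - a*x^2 - b*x} = sup_x {(y-b)*x - a*x^2}
FOC: (y - b) - 2a*x = 0 => x* = (y - b)/(2a)
x* = (-9.5938 - 4)/(2*9) = -0.7552
f*(-9.5938) = (y-b)^2/(4a) = (-9.5938 - 4)^2/(4*9)
= 184.7914/36 = 5.1331


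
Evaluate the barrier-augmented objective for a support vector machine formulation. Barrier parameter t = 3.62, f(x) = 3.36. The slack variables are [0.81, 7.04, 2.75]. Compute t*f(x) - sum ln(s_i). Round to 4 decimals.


Step 1: Compute log-barrier.
ln values: [-0.2107, 1.9516, 1.0116]
phi = -(-0.2107 + 1.9516 + 1.0116) = -2.7525
Step 2: Compute augmented objective.
t*f(x) = 3.62*3.36 = 12.1632
Total = 12.1632 - 2.7525 = 9.4107


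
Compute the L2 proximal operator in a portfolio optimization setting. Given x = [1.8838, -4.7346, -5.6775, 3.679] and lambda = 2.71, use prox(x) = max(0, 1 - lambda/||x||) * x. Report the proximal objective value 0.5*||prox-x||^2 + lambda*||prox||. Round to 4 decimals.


Step 1: Compute ||x||.
||x|| = 8.4696
Step 2: Compute scaling factor.
scale = max(0, 1 - 2.71/8.4696) = 0.68
Step 3: prox(x) = [1.281, -3.2197, -3.8609, 2.5018]
||prox(x)|| = 5.7596
Step 4: Proximal objective.
0.5*||prox-x||^2 = 3.6721
lambda*||prox|| = 15.6085
Total = 19.2806


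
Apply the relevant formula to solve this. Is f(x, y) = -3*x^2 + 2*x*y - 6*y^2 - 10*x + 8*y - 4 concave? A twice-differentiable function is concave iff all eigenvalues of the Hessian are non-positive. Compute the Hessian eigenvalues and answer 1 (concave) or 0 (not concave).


The Hessian of f(x,y) = -3*x^2 + 2*x*y - 6*y^2 - 10*x + 8*y - 4 is:
H = [[-6, 2], [2, -12]]
Trace = -6 - 12 = -18
Determinant = -6*-12 - (2)^2 = 68
Discriminant = (-18)^2 - 4*68 = 52.0
Eigenvalues: lambda_1 = -12.6056, lambda_2 = -5.3944
The function is concave.

1


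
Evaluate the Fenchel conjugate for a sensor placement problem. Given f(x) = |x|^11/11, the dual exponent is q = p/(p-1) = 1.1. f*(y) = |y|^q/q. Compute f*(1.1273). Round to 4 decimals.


The conjugate exponent q satisfies 1/p + 1/q = 1.
p = 11, so q = 11/(11 - 1) = 1.1
|y|^q = 1.1273^1.1 = 1.1409
f*(1.1273) = 1.1409 / 1.1 = 1.0372


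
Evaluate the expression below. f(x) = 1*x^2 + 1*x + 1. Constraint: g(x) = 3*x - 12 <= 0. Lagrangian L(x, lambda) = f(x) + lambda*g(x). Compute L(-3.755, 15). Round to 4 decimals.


Step 1: Evaluate f(x).
f(-3.755) = 1*(-3.755)^2 + 1*(-3.755) + 1 = 11.345
Step 2: Evaluate g(x).
g(-3.755) = 3*-3.755 - 12 = -23.265
Step 3: Compute Lagrangian.
L = 11.345 + 15*-23.265 = -337.63


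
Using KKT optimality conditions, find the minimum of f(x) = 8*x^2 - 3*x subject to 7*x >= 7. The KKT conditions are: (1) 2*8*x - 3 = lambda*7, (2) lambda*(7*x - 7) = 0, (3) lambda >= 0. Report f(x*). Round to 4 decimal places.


Step 1: Try lambda = 0 (constraint inactive).
x_unc = 3/(2*8) = 0.1875
Check: 7*0.1875 = 1.3125 < 7 -- violated!
Step 2: Constraint must be active: 7*x = 7
x* = 7/7 = 1.0
lambda = (2*8*1.0 - 3)/7 = 1.8571
Step 3: Compute optimal value.
f(x*) = 8*1.0^2 - 3*1.0 = 5.0


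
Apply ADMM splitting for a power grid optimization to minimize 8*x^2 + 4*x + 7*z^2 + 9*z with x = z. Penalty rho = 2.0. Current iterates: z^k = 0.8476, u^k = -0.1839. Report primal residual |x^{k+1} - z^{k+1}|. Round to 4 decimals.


ADMM iteration with rho = 2.0, z^k = 0.8476, u^k = -0.1839
Step 1: x-update.
Minimize 8*x^2 + 4*x + (2.0/2)*(x - 0.8476 - 0.1839)^2
FOC: (2*8 + 2.0)*x = -4 + 2.0*(0.8476 + 0.1839)
x^{k+1} = -0.1076
Step 2: z-update.
Minimize 7*z^2 + 9*z + (2.0/2)*(-0.1076 - z - 0.1839)^2
FOC: (2*7 + 2.0)*z = -9 + 2.0*(-0.1076 - 0.1839)
z^{k+1} = -0.5989
Step 3: u-update.
u^{k+1} = -0.1839 - 0.1076 + 0.5989 = 0.3074
Step 4: Primal residual = |-0.1076 + 0.5989| = 0.4913


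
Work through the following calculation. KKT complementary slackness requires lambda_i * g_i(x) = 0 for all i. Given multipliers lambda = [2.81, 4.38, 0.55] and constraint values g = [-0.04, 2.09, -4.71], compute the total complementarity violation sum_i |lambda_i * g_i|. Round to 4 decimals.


KKT complementary slackness check:
lambda_1 * g_1 = 2.81 * -0.04 = -0.1124
lambda_2 * g_2 = 4.38 * 2.09 = 9.1542
lambda_3 * g_3 = 0.55 * -4.71 = -2.5905
Total violation = 0.1124 + 9.1542 + 2.5905 = 11.8571


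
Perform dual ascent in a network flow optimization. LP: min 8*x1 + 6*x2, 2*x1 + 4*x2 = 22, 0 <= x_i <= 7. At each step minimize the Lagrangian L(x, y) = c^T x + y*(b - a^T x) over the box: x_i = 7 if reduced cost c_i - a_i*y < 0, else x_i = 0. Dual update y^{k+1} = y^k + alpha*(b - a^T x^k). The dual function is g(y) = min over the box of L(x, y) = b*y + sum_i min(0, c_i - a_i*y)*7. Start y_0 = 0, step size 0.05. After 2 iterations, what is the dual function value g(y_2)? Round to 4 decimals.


Dual ascent for LP: min 8*x1 + 6*x2, 2*x1 + 4*x2 = 22, 0 <= x_i <= 7
Step 1: y^k = 0.0, reduced costs: (8.0, 6.0)
  x^k = (0.0, 0.0), subgradient = b - a^T x = 22.0
  y^{k+1} = 0.0 + 0.05*22.0 = 1.1
Step 2: y^k = 1.1, reduced costs: (5.8, 1.6)
  x^k = (0.0, 0.0), subgradient = b - a^T x = 22.0
  y^{k+1} = 1.1 + 0.05*22.0 = 2.2
Dual objective at y_2 = 2.2: reduced costs (3.6, -2.8), box minimizer x = (0.0, 7.0)
g(y_2) = b*y + (c1 - a1*y)*x1 + (c2 - a2*y)*x2 = 22*2.2 + 3.6*0.0 + (-2.8)*7.0 = 48.4 + 0.0 - 19.6 = 28.8


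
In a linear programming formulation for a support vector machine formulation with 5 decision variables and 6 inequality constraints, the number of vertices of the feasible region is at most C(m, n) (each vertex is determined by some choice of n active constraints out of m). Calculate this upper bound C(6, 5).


Each vertex corresponds to some choice of n active constraints out of m, so the number of vertices is at most C(m, n) = m! / (n!(m-n)!).
m = 6, n = 5
Numerator: 6 * 5 * 4 * 3 * 2
Denominator: 5! = 120
C(6, 5) = 6


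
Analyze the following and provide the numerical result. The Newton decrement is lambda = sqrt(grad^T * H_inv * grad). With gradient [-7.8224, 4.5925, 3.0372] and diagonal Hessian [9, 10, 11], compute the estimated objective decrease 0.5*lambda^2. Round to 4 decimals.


Step 1: H is diagonal, so H^(-1) * g = [-0.8692, 0.4593, 0.2761].
Step 2: g^T H^(-1) g = sum_i g_i^2 / H_ii
  = (-7.8224)^2/9 + (4.5925)^2/10 + (3.0372)^2/11
  = 6.7989 + 2.1091 + 0.8386 = 9.7466
Step 3: Objective decrease = 0.5 * g^T H^(-1) g = 4.8733


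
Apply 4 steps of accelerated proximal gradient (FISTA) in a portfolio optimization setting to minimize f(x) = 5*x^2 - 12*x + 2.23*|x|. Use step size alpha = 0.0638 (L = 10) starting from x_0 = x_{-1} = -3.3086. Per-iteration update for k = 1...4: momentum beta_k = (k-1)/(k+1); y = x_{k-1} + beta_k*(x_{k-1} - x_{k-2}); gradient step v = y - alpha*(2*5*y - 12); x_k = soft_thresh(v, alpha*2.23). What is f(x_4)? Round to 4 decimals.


FISTA on f(x) = 5*x^2 - 12*x + 2.23*|x|
L = 10, alpha = 0.0638
Iteration 1: beta = 0.0, y = -3.3086 + 0.0*(-3.3086 + 3.3086) = -3.3086
  grad(y) = -45.086, v = y - alpha*grad = -0.4321
  prox(v) = soft_thresh(-0.4321, 0.1423) = -0.2898
Iteration 2: beta = 0.3333, y = -0.2898 + 0.3333*(-0.2898 + 3.3086) = 0.7164
  grad(y) = -4.8359, v = y - alpha*grad = 1.0249
  prox(v) = soft_thresh(1.0249, 0.1423) = 0.8827
Iteration 3: beta = 0.5, y = 0.8827 + 0.5*(0.8827 + 0.2898) = 1.4689
  grad(y) = 2.6892, v = y - alpha*grad = 1.2973
  prox(v) = soft_thresh(1.2973, 0.1423) = 1.1551
Iteration 4: beta = 0.6, y = 1.1551 + 0.6*(1.1551 - 0.8827) = 1.3185
  grad(y) = 1.1852, v = y - alpha*grad = 1.2429
  prox(v) = soft_thresh(1.2429, 0.1423) = 1.1006
f(x_4) = 5*1.1006^2 - 12*1.1006 + 2.23*|1.1006| = -4.6962


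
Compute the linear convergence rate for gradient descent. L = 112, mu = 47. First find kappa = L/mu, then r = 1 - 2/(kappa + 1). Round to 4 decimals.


Step 1: Compute the condition number.
kappa = L/mu = 112/47 = 2.383
Step 2: Compute the convergence rate.
r = 1 - 2/(kappa + 1) = 1 - 2*mu/(L + mu) = (L - mu)/(L + mu) = 65/159 = 0.4088


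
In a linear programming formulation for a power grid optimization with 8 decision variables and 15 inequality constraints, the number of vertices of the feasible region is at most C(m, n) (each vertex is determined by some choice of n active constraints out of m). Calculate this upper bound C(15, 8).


Each vertex corresponds to some choice of n active constraints out of m, so the number of vertices is at most C(m, n) = m! / (n!(m-n)!).
m = 15, n = 8
Numerator: 15 * 14 * 13 * 12 * 11 * 10 * 9 * 8
Denominator: 8! = 40320
C(15, 8) = 6435


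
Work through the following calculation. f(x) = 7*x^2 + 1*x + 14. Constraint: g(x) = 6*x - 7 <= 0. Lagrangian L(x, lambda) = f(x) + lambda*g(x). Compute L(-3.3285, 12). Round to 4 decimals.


Step 1: Evaluate f(x).
f(-3.3285) = 7*(-3.3285)^2 + 1*(-3.3285) + 14 = 88.2239
Step 2: Evaluate g(x).
g(-3.3285) = 6*-3.3285 - 7 = -26.971
Step 3: Compute Lagrangian.
L = 88.2239 + 12*-26.971 = -235.4281
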